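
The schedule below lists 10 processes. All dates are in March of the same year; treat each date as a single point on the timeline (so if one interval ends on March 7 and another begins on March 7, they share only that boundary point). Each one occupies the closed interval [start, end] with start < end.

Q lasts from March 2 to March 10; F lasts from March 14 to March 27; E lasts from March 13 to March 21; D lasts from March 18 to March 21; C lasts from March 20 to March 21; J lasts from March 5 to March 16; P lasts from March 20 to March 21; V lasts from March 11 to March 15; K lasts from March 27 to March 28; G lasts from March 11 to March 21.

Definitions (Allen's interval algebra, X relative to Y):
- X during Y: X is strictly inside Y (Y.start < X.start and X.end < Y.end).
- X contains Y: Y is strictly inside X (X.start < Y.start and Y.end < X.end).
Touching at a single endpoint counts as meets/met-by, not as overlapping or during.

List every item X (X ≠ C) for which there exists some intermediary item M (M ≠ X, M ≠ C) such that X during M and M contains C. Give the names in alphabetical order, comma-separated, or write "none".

Target C = [March 20, March 21].
Intermediaries M with M contains C: F.
Via F — items with X during F: D, P.
Union: D, P.

D, P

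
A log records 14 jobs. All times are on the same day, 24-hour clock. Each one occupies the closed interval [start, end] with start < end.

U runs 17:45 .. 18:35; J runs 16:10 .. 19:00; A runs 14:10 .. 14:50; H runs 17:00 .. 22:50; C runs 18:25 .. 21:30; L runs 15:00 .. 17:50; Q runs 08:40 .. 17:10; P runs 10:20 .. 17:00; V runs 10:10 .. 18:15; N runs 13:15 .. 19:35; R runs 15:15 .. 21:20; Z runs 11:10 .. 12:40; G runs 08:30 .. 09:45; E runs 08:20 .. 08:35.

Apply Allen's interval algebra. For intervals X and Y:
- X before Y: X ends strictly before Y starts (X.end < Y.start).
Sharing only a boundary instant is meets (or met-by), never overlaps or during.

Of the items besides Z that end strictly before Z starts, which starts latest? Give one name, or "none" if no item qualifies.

Target Z = [11:10, 12:40].
A [14:10, 14:50] → after → excluded.
C [18:25, 21:30] → after → excluded.
E [08:20, 08:35] → before → candidate.
G [08:30, 09:45] → before → candidate.
H [17:00, 22:50] → after → excluded.
J [16:10, 19:00] → after → excluded.
L [15:00, 17:50] → after → excluded.
N [13:15, 19:35] → after → excluded.
P [10:20, 17:00] → contains → excluded.
Q [08:40, 17:10] → contains → excluded.
R [15:15, 21:20] → after → excluded.
U [17:45, 18:35] → after → excluded.
V [10:10, 18:15] → contains → excluded.
Among candidates, latest start is 08:30 → G.

G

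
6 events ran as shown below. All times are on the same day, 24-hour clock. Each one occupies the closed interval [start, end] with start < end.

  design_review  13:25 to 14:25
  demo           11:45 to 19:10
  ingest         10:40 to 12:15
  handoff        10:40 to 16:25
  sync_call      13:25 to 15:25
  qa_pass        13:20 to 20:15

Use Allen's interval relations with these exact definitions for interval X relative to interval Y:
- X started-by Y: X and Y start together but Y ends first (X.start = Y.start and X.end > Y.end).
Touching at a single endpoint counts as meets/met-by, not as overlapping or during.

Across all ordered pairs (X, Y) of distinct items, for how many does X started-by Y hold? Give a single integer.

2

Checking all 30 ordered pairs for relation 'started-by'; matching pairs in alphabetical order:
(handoff, ingest): handoff started-by ingest ✓
(sync_call, design_review): sync_call started-by design_review ✓
Count: 2.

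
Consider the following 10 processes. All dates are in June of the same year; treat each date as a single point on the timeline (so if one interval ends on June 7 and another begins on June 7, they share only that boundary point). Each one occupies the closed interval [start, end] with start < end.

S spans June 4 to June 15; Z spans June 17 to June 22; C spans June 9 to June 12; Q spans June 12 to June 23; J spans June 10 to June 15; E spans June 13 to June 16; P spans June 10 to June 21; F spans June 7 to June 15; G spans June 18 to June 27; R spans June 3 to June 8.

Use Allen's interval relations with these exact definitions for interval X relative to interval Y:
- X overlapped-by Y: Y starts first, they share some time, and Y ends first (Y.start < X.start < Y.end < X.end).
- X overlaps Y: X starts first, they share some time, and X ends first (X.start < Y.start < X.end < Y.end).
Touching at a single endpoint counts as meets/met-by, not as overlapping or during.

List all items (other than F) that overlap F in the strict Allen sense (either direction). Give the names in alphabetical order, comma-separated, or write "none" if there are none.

E, P, Q, R

Target F = [June 7, June 15].
C [June 9, June 12] → during → no.
E [June 13, June 16] → overlapped-by → yes.
G [June 18, June 27] → after → no.
J [June 10, June 15] → finishes → no.
P [June 10, June 21] → overlapped-by → yes.
Q [June 12, June 23] → overlapped-by → yes.
R [June 3, June 8] → overlaps → yes.
S [June 4, June 15] → finished-by → no.
Z [June 17, June 22] → after → no.
Result: E, P, Q, R.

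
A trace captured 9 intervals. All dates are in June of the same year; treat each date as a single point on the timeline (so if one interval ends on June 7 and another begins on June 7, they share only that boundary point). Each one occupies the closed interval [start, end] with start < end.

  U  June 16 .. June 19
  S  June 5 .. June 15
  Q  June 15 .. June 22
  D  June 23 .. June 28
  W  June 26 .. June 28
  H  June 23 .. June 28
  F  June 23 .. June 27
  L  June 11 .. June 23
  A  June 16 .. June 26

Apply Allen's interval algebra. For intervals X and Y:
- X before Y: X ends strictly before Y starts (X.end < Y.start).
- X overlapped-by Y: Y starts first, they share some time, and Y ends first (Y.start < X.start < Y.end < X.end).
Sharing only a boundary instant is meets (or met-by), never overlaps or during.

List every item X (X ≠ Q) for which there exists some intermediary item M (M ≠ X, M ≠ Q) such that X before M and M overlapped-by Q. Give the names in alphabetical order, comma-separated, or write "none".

Target Q = [June 15, June 22].
Intermediaries M with M overlapped-by Q: A.
Via A — items with X before A: S.
Union: S.

S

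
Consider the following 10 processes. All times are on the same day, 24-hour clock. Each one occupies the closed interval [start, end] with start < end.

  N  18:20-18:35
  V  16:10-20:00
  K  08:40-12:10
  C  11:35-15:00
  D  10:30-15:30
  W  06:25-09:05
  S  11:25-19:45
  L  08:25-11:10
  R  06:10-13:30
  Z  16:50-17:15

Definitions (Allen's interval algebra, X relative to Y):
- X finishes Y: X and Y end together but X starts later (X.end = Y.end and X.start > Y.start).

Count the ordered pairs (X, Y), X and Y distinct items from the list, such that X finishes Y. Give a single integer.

Checking all 90 ordered pairs for relation 'finishes'; matching pairs in alphabetical order:
No pair satisfies it.
Count: 0.

0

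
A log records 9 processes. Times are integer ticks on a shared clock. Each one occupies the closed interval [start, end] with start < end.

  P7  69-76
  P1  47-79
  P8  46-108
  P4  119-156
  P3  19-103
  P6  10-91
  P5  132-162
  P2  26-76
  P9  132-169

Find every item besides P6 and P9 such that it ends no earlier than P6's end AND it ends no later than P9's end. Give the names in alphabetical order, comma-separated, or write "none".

P3, P4, P5, P8

Conditions: its end is no earlier than P6's end (X.end >= 91) AND its end is no later than P9's end (X.end <= 169).
P1: end 79 >= 91? ✗; end 79 <= 169? ✓ → no.
P2: end 76 >= 91? ✗; end 76 <= 169? ✓ → no.
P3: end 103 >= 91? ✓; end 103 <= 169? ✓ → yes.
P4: end 156 >= 91? ✓; end 156 <= 169? ✓ → yes.
P5: end 162 >= 91? ✓; end 162 <= 169? ✓ → yes.
P7: end 76 >= 91? ✗; end 76 <= 169? ✓ → no.
P8: end 108 >= 91? ✓; end 108 <= 169? ✓ → yes.
Result: P3, P4, P5, P8.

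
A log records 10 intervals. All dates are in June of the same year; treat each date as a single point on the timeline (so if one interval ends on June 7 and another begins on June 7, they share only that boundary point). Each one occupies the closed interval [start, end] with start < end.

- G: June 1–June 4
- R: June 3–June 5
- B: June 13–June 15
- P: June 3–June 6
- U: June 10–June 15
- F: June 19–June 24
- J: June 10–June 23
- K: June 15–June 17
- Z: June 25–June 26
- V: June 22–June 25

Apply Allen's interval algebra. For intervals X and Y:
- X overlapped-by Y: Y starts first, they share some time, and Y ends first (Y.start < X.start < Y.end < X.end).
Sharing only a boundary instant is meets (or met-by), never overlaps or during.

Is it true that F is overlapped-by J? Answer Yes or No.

F = [June 19, June 24], J = [June 10, June 23].
Actual relation of F to J: overlapped-by.
Asked whether 'overlapped-by' holds → Yes.

Yes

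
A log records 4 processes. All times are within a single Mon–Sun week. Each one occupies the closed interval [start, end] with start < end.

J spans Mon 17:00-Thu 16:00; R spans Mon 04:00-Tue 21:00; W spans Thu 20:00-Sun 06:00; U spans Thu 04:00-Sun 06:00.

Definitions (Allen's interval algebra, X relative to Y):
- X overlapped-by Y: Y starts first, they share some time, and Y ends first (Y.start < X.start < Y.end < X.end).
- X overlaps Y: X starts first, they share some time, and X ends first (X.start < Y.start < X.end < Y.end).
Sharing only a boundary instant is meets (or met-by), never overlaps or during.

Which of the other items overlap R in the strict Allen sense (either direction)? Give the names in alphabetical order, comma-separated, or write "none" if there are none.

J

Target R = [Mon 04:00, Tue 21:00].
J [Mon 17:00, Thu 16:00] → overlapped-by → yes.
U [Thu 04:00, Sun 06:00] → after → no.
W [Thu 20:00, Sun 06:00] → after → no.
Result: J.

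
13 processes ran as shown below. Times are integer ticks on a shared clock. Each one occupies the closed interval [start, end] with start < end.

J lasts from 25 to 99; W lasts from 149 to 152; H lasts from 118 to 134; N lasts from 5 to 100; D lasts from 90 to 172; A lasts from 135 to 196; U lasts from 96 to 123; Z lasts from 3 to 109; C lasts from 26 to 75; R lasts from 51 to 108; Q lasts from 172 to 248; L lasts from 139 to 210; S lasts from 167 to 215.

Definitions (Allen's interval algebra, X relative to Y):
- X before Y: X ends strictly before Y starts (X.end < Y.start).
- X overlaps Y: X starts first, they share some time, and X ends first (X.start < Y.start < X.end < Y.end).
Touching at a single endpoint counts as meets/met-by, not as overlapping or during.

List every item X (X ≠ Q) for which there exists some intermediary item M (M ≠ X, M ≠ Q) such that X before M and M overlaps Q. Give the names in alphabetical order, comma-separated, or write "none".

C, H, J, N, R, U, W, Z

Target Q = [172, 248].
Intermediaries M with M overlaps Q: A, L, S.
Via A — items with X before A: C, H, J, N, R, U, Z.
Via L — items with X before L: C, H, J, N, R, U, Z.
Via S — items with X before S: C, H, J, N, R, U, W, Z.
Union: C, H, J, N, R, U, W, Z.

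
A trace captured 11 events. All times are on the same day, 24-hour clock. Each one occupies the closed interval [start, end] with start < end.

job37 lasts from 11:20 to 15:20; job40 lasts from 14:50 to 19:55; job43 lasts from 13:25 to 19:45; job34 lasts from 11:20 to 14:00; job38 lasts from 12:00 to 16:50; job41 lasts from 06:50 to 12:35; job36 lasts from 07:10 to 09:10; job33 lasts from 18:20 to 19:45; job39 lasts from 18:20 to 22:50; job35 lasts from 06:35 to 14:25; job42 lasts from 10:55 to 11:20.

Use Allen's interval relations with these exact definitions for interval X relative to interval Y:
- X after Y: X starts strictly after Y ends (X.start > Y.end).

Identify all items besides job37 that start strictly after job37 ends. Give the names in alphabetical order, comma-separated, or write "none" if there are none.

job33, job39

Target job37 = [11:20, 15:20].
job33 [18:20, 19:45] → after → yes.
job34 [11:20, 14:00] → starts → no.
job35 [06:35, 14:25] → overlaps → no.
job36 [07:10, 09:10] → before → no.
job38 [12:00, 16:50] → overlapped-by → no.
job39 [18:20, 22:50] → after → yes.
job40 [14:50, 19:55] → overlapped-by → no.
job41 [06:50, 12:35] → overlaps → no.
job42 [10:55, 11:20] → meets → no.
job43 [13:25, 19:45] → overlapped-by → no.
Result: job33, job39.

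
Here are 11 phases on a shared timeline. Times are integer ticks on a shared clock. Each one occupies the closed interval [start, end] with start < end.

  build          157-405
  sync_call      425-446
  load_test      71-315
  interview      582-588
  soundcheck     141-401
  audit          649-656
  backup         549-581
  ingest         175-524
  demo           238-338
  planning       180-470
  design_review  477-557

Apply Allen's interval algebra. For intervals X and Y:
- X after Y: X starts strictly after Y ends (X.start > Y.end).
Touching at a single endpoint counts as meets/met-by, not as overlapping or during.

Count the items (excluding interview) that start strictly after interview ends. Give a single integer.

1

Target interview = [582, 588].
audit [649, 656] → after → counts.
backup [549, 581] → before → no.
build [157, 405] → before → no.
demo [238, 338] → before → no.
design_review [477, 557] → before → no.
ingest [175, 524] → before → no.
load_test [71, 315] → before → no.
planning [180, 470] → before → no.
soundcheck [141, 401] → before → no.
sync_call [425, 446] → before → no.
Total: 1.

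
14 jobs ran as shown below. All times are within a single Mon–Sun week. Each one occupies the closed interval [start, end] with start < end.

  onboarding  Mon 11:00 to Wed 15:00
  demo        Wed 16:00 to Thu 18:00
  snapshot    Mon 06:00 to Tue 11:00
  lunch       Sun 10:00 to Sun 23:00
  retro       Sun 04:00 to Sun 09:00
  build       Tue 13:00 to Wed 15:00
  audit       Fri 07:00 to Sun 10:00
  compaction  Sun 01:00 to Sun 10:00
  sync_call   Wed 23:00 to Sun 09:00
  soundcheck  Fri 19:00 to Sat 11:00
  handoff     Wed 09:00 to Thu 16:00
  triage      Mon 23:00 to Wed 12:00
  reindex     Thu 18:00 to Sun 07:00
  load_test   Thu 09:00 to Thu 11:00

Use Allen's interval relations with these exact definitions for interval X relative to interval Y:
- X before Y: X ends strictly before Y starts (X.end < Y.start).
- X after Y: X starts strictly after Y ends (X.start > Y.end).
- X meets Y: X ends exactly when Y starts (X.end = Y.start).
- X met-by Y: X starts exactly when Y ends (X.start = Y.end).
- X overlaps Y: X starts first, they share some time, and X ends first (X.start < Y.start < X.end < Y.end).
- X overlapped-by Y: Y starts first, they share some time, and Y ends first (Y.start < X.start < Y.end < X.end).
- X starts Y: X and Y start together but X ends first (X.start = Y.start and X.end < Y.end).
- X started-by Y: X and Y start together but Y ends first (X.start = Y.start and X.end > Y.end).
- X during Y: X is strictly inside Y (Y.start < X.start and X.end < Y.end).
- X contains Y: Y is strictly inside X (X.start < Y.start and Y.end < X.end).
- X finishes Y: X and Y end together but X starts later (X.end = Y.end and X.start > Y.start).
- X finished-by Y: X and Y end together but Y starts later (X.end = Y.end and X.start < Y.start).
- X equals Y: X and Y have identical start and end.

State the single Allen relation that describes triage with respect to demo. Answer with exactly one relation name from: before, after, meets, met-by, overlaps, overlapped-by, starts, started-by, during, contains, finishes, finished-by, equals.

triage = [Mon 23:00, Wed 12:00]; demo = [Wed 16:00, Thu 18:00].
Compare endpoints: triage.start < demo.start, triage.start < demo.end, triage.end < demo.start, triage.end < demo.end.
That pattern is 'before'.

before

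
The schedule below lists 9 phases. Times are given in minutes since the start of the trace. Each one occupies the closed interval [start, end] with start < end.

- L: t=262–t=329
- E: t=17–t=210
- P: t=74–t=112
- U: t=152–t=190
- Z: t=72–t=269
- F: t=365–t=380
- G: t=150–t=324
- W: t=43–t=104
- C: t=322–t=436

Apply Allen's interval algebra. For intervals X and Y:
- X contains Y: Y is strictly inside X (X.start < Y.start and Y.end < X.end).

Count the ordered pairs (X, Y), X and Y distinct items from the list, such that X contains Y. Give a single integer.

Checking all 72 ordered pairs for relation 'contains'; matching pairs in alphabetical order:
(C, F): C contains F ✓
(E, P): E contains P ✓
(E, U): E contains U ✓
(E, W): E contains W ✓
(G, U): G contains U ✓
(Z, P): Z contains P ✓
(Z, U): Z contains U ✓
Count: 7.

7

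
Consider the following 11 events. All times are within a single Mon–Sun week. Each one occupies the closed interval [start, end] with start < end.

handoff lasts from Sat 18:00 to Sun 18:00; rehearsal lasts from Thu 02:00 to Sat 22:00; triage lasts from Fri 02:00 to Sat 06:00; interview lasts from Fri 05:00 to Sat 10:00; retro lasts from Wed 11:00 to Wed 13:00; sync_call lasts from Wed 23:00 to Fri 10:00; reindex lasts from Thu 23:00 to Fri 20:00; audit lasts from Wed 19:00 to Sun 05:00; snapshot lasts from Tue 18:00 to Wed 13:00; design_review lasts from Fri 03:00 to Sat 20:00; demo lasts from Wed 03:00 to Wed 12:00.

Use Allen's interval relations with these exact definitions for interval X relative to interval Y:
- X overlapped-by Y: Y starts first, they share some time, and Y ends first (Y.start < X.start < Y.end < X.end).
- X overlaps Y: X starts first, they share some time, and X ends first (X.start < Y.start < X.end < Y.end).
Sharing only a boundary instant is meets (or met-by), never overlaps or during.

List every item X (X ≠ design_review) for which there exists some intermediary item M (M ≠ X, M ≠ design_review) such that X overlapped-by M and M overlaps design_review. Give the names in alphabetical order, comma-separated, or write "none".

Target design_review = [Fri 03:00, Sat 20:00].
Intermediaries M with M overlaps design_review: reindex, sync_call, triage.
Via reindex — items with X overlapped-by reindex: interview, triage.
Via sync_call — items with X overlapped-by sync_call: interview, rehearsal, reindex, triage.
Via triage — items with X overlapped-by triage: interview.
Union: interview, rehearsal, reindex, triage.

interview, rehearsal, reindex, triage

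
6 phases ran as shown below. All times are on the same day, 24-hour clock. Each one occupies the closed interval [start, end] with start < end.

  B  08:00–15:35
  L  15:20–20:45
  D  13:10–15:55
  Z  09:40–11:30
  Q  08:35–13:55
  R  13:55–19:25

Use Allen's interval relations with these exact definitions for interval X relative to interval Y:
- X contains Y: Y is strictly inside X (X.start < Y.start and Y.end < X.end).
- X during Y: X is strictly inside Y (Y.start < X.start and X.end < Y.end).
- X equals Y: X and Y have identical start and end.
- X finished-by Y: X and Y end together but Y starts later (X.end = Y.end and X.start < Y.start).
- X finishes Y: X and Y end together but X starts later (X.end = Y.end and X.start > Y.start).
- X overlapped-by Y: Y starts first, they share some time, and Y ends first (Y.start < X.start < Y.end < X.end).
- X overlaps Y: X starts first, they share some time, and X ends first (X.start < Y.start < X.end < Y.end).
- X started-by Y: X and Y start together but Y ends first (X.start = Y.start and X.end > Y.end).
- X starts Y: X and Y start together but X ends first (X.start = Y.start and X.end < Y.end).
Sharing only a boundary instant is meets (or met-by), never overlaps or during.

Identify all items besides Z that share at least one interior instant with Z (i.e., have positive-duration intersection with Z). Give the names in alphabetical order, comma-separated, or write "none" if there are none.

B, Q

Target Z = [09:40, 11:30].
B [08:00, 15:35] → contains → yes.
D [13:10, 15:55] → after → no.
L [15:20, 20:45] → after → no.
Q [08:35, 13:55] → contains → yes.
R [13:55, 19:25] → after → no.
Result: B, Q.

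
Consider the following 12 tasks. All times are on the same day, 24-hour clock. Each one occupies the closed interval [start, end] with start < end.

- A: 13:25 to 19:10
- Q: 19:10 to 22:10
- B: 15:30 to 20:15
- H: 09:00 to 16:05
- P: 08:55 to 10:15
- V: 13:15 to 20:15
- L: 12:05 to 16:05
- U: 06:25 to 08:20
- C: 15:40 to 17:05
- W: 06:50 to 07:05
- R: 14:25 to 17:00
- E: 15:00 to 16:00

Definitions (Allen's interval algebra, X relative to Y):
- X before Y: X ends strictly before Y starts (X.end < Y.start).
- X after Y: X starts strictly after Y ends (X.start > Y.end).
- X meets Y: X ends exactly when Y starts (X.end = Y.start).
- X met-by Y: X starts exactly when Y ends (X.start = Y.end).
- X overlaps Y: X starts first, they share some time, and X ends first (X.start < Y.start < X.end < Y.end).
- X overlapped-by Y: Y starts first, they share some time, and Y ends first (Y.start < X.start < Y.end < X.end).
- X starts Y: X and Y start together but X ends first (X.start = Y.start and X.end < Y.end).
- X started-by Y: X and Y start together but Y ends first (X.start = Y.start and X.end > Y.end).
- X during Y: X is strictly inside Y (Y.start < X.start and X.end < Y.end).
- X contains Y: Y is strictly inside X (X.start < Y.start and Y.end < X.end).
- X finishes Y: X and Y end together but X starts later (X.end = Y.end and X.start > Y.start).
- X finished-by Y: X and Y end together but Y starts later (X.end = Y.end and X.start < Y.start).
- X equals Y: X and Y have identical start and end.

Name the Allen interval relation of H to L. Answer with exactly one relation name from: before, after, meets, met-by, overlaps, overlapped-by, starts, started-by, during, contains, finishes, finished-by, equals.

H = [09:00, 16:05]; L = [12:05, 16:05].
Compare endpoints: H.start < L.start, H.start < L.end, H.end > L.start, H.end = L.end.
That pattern is 'finished-by'.

finished-by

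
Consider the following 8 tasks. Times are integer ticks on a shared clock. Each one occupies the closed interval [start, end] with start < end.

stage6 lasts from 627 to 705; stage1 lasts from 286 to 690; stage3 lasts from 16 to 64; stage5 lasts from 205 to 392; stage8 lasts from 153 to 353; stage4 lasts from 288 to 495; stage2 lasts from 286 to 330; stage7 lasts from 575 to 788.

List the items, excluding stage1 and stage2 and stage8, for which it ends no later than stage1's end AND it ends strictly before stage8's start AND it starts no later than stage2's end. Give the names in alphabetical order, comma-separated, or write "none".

Conditions: its end is no later than stage1's end (X.end <= 690) AND its end is strictly before stage8's start (X.end < 153) AND its start is no later than stage2's end (X.start <= 330).
stage3: end 64 <= 690? ✓; end 64 < 153? ✓; start 16 <= 330? ✓ → yes.
stage4: end 495 <= 690? ✓; end 495 < 153? ✗; start 288 <= 330? ✓ → no.
stage5: end 392 <= 690? ✓; end 392 < 153? ✗; start 205 <= 330? ✓ → no.
stage6: end 705 <= 690? ✗; end 705 < 153? ✗; start 627 <= 330? ✗ → no.
stage7: end 788 <= 690? ✗; end 788 < 153? ✗; start 575 <= 330? ✗ → no.
Result: stage3.

stage3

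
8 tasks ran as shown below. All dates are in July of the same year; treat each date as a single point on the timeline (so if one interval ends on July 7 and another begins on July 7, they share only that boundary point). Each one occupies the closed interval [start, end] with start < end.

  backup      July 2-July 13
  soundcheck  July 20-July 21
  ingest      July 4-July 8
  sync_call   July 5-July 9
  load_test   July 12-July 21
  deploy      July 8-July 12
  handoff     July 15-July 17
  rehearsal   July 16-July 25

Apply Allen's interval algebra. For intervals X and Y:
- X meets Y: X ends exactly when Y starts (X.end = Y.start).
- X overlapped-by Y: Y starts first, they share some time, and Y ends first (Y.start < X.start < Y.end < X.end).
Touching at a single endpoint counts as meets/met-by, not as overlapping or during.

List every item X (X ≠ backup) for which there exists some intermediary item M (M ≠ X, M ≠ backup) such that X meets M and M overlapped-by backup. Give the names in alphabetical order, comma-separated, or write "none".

Target backup = [July 2, July 13].
Intermediaries M with M overlapped-by backup: load_test.
Via load_test — items with X meets load_test: deploy.
Union: deploy.

deploy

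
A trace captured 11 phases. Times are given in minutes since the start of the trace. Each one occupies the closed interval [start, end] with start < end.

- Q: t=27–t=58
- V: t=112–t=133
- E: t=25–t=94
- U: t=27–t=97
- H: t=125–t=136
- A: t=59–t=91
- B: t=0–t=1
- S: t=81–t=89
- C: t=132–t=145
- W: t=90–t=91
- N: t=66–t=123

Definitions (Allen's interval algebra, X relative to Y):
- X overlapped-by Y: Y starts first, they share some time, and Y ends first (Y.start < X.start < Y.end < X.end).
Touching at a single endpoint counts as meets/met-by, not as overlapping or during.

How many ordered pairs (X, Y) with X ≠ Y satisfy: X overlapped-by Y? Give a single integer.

8

Checking all 110 ordered pairs for relation 'overlapped-by'; matching pairs in alphabetical order:
(C, H): C overlapped-by H ✓
(C, V): C overlapped-by V ✓
(H, V): H overlapped-by V ✓
(N, A): N overlapped-by A ✓
(N, E): N overlapped-by E ✓
(N, U): N overlapped-by U ✓
(U, E): U overlapped-by E ✓
(V, N): V overlapped-by N ✓
Count: 8.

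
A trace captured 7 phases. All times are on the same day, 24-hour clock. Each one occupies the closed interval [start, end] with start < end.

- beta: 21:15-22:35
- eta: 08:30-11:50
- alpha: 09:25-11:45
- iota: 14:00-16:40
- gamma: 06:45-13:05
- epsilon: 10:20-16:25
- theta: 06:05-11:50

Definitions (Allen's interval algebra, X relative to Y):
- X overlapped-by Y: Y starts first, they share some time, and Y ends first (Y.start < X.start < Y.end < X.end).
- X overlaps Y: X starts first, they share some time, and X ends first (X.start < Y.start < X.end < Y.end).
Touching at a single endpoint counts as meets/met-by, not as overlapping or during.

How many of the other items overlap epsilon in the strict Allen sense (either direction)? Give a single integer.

5

Target epsilon = [10:20, 16:25].
alpha [09:25, 11:45] → overlaps → counts.
beta [21:15, 22:35] → after → no.
eta [08:30, 11:50] → overlaps → counts.
gamma [06:45, 13:05] → overlaps → counts.
iota [14:00, 16:40] → overlapped-by → counts.
theta [06:05, 11:50] → overlaps → counts.
Total: 5.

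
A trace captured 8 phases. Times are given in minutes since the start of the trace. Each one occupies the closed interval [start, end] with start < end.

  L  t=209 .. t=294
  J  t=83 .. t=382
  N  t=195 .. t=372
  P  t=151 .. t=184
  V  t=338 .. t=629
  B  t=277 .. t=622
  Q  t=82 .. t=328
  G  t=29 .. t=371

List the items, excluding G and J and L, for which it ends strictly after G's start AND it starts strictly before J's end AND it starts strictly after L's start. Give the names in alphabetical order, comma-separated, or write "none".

Conditions: its end is strictly after G's start (X.end > t=29) AND its start is strictly before J's end (X.start < t=382) AND its start is strictly after L's start (X.start > t=209).
B: end t=622 > t=29? ✓; start t=277 < t=382? ✓; start t=277 > t=209? ✓ → yes.
N: end t=372 > t=29? ✓; start t=195 < t=382? ✓; start t=195 > t=209? ✗ → no.
P: end t=184 > t=29? ✓; start t=151 < t=382? ✓; start t=151 > t=209? ✗ → no.
Q: end t=328 > t=29? ✓; start t=82 < t=382? ✓; start t=82 > t=209? ✗ → no.
V: end t=629 > t=29? ✓; start t=338 < t=382? ✓; start t=338 > t=209? ✓ → yes.
Result: B, V.

B, V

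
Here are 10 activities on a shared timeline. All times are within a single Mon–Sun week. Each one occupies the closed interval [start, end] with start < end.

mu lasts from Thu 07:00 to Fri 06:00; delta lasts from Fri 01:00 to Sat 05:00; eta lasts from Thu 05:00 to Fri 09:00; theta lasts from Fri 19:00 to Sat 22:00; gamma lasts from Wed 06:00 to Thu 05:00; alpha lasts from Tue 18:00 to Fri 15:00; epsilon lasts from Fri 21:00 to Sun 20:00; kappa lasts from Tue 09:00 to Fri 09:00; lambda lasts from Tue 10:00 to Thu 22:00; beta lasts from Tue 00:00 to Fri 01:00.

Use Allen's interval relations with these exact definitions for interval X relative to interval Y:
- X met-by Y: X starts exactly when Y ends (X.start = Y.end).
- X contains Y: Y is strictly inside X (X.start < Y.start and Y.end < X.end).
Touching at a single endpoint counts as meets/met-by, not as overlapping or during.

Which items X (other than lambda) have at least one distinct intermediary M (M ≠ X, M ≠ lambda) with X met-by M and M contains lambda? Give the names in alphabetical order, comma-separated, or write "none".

Target lambda = [Tue 10:00, Thu 22:00].
Intermediaries M with M contains lambda: beta, kappa.
Via beta — items with X met-by beta: delta.
Via kappa — items with X met-by kappa: none.
Union: delta.

delta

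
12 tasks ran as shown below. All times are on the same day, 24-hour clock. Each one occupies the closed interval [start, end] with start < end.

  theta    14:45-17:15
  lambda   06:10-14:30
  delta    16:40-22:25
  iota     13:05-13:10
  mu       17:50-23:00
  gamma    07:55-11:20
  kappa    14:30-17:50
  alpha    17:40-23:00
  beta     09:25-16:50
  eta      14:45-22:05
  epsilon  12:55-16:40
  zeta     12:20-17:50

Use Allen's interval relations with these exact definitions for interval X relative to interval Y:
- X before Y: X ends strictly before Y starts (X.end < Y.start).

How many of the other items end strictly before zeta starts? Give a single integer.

1

Target zeta = [12:20, 17:50].
alpha [17:40, 23:00] → overlapped-by → no.
beta [09:25, 16:50] → overlaps → no.
delta [16:40, 22:25] → overlapped-by → no.
epsilon [12:55, 16:40] → during → no.
eta [14:45, 22:05] → overlapped-by → no.
gamma [07:55, 11:20] → before → counts.
iota [13:05, 13:10] → during → no.
kappa [14:30, 17:50] → finishes → no.
lambda [06:10, 14:30] → overlaps → no.
mu [17:50, 23:00] → met-by → no.
theta [14:45, 17:15] → during → no.
Total: 1.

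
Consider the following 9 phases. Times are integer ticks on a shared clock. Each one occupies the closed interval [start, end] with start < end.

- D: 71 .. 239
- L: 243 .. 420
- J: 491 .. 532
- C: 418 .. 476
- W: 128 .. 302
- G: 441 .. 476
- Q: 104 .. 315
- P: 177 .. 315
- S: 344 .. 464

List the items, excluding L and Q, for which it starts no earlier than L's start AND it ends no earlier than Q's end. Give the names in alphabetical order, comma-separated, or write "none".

Conditions: its start is no earlier than L's start (X.start >= 243) AND its end is no earlier than Q's end (X.end >= 315).
C: start 418 >= 243? ✓; end 476 >= 315? ✓ → yes.
D: start 71 >= 243? ✗; end 239 >= 315? ✗ → no.
G: start 441 >= 243? ✓; end 476 >= 315? ✓ → yes.
J: start 491 >= 243? ✓; end 532 >= 315? ✓ → yes.
P: start 177 >= 243? ✗; end 315 >= 315? ✓ → no.
S: start 344 >= 243? ✓; end 464 >= 315? ✓ → yes.
W: start 128 >= 243? ✗; end 302 >= 315? ✗ → no.
Result: C, G, J, S.

C, G, J, S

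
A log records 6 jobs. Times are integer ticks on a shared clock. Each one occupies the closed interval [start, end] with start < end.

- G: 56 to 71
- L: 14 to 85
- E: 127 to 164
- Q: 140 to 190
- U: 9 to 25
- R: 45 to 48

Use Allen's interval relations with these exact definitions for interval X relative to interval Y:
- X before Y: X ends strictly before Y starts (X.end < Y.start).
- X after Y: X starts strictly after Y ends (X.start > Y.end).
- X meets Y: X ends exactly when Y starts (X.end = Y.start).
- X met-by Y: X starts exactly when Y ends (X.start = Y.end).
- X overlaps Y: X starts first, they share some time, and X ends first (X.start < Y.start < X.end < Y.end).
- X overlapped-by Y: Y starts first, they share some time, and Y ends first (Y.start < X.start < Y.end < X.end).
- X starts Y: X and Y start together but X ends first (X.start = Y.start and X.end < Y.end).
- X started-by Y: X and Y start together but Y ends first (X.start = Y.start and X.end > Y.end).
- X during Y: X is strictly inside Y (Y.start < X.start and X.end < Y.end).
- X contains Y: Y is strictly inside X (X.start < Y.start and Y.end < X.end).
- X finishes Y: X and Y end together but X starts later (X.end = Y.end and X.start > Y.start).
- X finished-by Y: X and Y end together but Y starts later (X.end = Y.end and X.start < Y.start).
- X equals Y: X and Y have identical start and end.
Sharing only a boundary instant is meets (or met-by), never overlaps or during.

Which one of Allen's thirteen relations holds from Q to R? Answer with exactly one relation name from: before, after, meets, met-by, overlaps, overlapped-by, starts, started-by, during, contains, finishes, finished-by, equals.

Q = [140, 190]; R = [45, 48].
Compare endpoints: Q.start > R.start, Q.start > R.end, Q.end > R.start, Q.end > R.end.
That pattern is 'after'.

after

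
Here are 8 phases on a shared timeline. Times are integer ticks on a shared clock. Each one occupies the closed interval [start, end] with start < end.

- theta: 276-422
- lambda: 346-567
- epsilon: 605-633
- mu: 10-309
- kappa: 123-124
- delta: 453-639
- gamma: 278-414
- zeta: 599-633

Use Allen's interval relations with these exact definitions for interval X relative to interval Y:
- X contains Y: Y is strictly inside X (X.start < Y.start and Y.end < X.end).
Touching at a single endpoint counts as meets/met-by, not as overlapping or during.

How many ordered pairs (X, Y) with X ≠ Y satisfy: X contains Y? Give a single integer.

4

Checking all 56 ordered pairs for relation 'contains'; matching pairs in alphabetical order:
(delta, epsilon): delta contains epsilon ✓
(delta, zeta): delta contains zeta ✓
(mu, kappa): mu contains kappa ✓
(theta, gamma): theta contains gamma ✓
Count: 4.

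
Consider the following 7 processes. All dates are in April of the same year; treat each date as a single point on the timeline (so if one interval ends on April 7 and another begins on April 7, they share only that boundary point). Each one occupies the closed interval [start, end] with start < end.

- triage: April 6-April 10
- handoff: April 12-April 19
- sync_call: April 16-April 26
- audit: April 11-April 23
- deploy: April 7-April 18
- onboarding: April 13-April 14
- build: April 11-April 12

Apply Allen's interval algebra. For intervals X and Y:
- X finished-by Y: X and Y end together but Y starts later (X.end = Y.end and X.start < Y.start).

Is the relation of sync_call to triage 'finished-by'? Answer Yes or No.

No

sync_call = [April 16, April 26], triage = [April 6, April 10].
Actual relation of sync_call to triage: after.
Asked whether 'finished-by' holds → No.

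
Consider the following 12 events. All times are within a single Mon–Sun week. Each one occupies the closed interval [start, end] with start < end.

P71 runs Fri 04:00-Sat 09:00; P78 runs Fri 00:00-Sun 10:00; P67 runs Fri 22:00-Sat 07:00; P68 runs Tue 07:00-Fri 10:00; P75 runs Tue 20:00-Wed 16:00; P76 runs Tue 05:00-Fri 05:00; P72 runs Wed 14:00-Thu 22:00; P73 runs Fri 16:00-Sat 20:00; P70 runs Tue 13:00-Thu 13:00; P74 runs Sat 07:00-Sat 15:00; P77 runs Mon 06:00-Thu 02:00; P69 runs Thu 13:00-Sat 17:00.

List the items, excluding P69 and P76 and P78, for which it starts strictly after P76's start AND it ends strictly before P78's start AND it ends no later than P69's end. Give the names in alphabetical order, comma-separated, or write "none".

Conditions: its start is strictly after P76's start (X.start > Tue 05:00) AND its end is strictly before P78's start (X.end < Fri 00:00) AND its end is no later than P69's end (X.end <= Sat 17:00).
P67: start Fri 22:00 > Tue 05:00? ✓; end Sat 07:00 < Fri 00:00? ✗; end Sat 07:00 <= Sat 17:00? ✓ → no.
P68: start Tue 07:00 > Tue 05:00? ✓; end Fri 10:00 < Fri 00:00? ✗; end Fri 10:00 <= Sat 17:00? ✓ → no.
P70: start Tue 13:00 > Tue 05:00? ✓; end Thu 13:00 < Fri 00:00? ✓; end Thu 13:00 <= Sat 17:00? ✓ → yes.
P71: start Fri 04:00 > Tue 05:00? ✓; end Sat 09:00 < Fri 00:00? ✗; end Sat 09:00 <= Sat 17:00? ✓ → no.
P72: start Wed 14:00 > Tue 05:00? ✓; end Thu 22:00 < Fri 00:00? ✓; end Thu 22:00 <= Sat 17:00? ✓ → yes.
P73: start Fri 16:00 > Tue 05:00? ✓; end Sat 20:00 < Fri 00:00? ✗; end Sat 20:00 <= Sat 17:00? ✗ → no.
P74: start Sat 07:00 > Tue 05:00? ✓; end Sat 15:00 < Fri 00:00? ✗; end Sat 15:00 <= Sat 17:00? ✓ → no.
P75: start Tue 20:00 > Tue 05:00? ✓; end Wed 16:00 < Fri 00:00? ✓; end Wed 16:00 <= Sat 17:00? ✓ → yes.
P77: start Mon 06:00 > Tue 05:00? ✗; end Thu 02:00 < Fri 00:00? ✓; end Thu 02:00 <= Sat 17:00? ✓ → no.
Result: P70, P72, P75.

P70, P72, P75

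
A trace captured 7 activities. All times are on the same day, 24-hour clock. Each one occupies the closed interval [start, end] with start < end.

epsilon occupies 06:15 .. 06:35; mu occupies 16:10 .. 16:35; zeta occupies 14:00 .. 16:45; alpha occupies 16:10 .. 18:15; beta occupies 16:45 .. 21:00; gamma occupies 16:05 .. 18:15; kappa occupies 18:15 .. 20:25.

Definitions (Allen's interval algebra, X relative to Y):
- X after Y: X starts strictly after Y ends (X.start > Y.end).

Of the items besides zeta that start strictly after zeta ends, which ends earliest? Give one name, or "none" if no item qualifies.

kappa

Target zeta = [14:00, 16:45].
alpha [16:10, 18:15] → overlapped-by → excluded.
beta [16:45, 21:00] → met-by → excluded.
epsilon [06:15, 06:35] → before → excluded.
gamma [16:05, 18:15] → overlapped-by → excluded.
kappa [18:15, 20:25] → after → candidate.
mu [16:10, 16:35] → during → excluded.
Among candidates, earliest end is 20:25 → kappa.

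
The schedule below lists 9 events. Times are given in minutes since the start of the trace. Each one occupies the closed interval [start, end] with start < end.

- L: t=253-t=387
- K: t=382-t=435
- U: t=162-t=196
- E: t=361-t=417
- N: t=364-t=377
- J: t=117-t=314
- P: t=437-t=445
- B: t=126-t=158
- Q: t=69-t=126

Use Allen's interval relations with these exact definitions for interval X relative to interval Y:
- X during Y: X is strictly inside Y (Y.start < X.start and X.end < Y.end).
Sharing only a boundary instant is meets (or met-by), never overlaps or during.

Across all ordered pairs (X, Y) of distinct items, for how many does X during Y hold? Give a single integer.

Checking all 72 ordered pairs for relation 'during'; matching pairs in alphabetical order:
(B, J): B during J ✓
(N, E): N during E ✓
(N, L): N during L ✓
(U, J): U during J ✓
Count: 4.

4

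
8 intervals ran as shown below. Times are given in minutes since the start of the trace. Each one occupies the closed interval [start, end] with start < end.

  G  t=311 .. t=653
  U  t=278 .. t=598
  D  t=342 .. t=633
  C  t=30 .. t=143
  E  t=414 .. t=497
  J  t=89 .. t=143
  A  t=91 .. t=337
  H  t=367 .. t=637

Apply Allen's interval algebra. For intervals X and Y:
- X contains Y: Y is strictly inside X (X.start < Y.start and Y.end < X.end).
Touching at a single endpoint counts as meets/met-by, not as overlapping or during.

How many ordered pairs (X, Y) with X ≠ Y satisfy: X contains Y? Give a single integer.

6

Checking all 56 ordered pairs for relation 'contains'; matching pairs in alphabetical order:
(D, E): D contains E ✓
(G, D): G contains D ✓
(G, E): G contains E ✓
(G, H): G contains H ✓
(H, E): H contains E ✓
(U, E): U contains E ✓
Count: 6.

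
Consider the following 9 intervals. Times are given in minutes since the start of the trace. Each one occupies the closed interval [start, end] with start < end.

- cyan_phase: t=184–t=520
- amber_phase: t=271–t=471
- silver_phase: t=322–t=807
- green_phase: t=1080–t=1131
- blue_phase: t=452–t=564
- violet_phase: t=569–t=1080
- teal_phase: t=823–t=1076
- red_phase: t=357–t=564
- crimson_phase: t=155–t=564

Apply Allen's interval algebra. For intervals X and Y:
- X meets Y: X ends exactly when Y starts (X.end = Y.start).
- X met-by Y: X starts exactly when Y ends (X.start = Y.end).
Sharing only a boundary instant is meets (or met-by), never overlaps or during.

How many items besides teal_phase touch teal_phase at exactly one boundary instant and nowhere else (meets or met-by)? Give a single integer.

Target teal_phase = [t=823, t=1076].
amber_phase [t=271, t=471] → before → no.
blue_phase [t=452, t=564] → before → no.
crimson_phase [t=155, t=564] → before → no.
cyan_phase [t=184, t=520] → before → no.
green_phase [t=1080, t=1131] → after → no.
red_phase [t=357, t=564] → before → no.
silver_phase [t=322, t=807] → before → no.
violet_phase [t=569, t=1080] → contains → no.
Total: 0.

0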